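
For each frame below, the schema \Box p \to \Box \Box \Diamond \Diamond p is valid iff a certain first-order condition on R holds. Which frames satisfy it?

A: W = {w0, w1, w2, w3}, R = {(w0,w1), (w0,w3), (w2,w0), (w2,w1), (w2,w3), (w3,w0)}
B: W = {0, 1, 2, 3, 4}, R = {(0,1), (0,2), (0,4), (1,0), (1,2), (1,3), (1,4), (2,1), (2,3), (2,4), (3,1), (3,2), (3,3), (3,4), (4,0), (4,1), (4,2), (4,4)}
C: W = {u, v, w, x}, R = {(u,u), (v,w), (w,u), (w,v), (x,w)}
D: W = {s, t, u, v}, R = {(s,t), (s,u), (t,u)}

B

This is the axiom for a generalized confluence (Geach) condition; its first-order frame correspondent is \forall x \forall z (x R^2 z \to \exists w (xRw \wedge z R^2 w)).
A: fails — w0R²w0 but no w with w0Rw and w0R²w.
B: satisfies the condition.
C: fails — vR²u but no t with vRt and uR²t.
D: fails — sR²u but no w with sRw and uR²w.
Valid on: B.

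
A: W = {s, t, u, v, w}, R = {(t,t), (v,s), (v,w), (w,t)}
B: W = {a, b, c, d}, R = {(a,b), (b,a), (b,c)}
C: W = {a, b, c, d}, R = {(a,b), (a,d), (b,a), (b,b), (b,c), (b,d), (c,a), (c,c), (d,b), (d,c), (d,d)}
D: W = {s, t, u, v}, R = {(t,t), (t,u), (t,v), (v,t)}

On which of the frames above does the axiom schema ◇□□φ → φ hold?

Frame correspondent (Sahlqvist): ∀x ∀y (xRy → ∃w (yR²w ∧ x = w)) — i.e. a generalized confluence (Geach) condition.
A: fails — vRs but no w* with sR²w* and v=w*.
B: fails — aRb but no w with bR²w and a=w.
C: holds.
D: fails — tRu but no w with uR²w and t=w.
Valid on: C.

C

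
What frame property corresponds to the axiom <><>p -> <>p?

transitivity: forall x forall y forall z (Rxy & Ryz -> Rxz)

This is frame-equivalent to □p → □□p (substitute ¬p for p and contrapose).
Suppose □p→□□p is valid. Take Rxy, Ryz and set V(p)={w : Rxw}. Then □p at x, so □□p at x, so □p at y, so p at z, i.e. Rxz.
The converse is a direct semantic check.
So the correspondent is transitivity.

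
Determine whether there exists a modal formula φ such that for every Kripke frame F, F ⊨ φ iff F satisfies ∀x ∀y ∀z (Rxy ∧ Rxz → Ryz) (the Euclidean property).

This is a Sahlqvist condition; the 5 axiom ◇q → □◇q defines it.

Yes — defined by ◇q → □◇q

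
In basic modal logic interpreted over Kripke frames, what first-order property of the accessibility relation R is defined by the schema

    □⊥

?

emptiness of R

□⊥ is valid iff no world has any successor (otherwise □⊥ fails at any world with one).
The converse is a direct semantic check.
So the correspondent is emptiness of R.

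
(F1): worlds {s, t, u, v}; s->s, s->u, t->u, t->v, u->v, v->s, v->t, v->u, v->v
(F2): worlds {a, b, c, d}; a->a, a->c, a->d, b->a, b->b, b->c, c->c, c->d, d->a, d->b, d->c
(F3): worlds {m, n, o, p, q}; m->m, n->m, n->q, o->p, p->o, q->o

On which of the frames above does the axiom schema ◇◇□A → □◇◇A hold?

(F1), (F2)

Frame correspondent (Sahlqvist): ∀x ∀y ∀z ((xR²y ∧ xRz) → ∃w (yRw ∧ zR²w)) — i.e. a generalized confluence (Geach) condition.
(F1): holds.
(F2): holds.
(F3): fails — nR²m, nRq but no w with mRw and qR²w.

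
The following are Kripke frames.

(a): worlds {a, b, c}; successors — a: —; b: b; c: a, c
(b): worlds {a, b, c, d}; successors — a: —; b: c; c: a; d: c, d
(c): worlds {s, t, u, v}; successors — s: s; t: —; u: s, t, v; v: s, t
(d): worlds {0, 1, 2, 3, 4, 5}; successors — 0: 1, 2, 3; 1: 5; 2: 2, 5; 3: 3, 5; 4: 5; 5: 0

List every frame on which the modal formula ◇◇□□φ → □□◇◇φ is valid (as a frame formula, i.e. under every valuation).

(d)

The schema corresponds to a generalized confluence (Geach) condition: ∀x ∀y ∀z ((xR²y ∧ xR²z) → ∃w (yR²w ∧ zR²w)).
(a): fails — cR²a, cR²a but no w with aR²w and aR²w.
(b): fails — bR²a, bR²a but no w with aR²w and aR²w.
(c): fails — uR²s, uR²t but no w with sR²w and tR²w.
(d): satisfies the condition.
Valid on: (d).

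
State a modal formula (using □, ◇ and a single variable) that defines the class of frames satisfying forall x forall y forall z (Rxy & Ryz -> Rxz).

This is transitivity; the standard corresponding axiom is 4: □s → □□s.
Suppose □s→□□s is valid. Take Rxy, Ryz and set V(s)={w : Rxw}. Then □s at x, so □□s at x, so □s at y, so s at z, i.e. Rxz.

□s → □□s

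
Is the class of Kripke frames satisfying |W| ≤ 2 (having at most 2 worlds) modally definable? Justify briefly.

No — not modally definable

Modal frame validity is preserved under disjoint unions.
Any modal formula valid on each of 3 disjoint one-world frames is valid on their disjoint union (validity is preserved under disjoint unions). Each one-world frame has |W|=1≤2, but the union has |W|=3.
So no modal formula (or set of formulas) defines exactly the |W|≤2 frames.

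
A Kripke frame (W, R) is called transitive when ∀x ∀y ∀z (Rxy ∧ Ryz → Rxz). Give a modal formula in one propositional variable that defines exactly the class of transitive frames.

The condition is transitivity. The 4 schema □s → □□s defines it.

□s → □□s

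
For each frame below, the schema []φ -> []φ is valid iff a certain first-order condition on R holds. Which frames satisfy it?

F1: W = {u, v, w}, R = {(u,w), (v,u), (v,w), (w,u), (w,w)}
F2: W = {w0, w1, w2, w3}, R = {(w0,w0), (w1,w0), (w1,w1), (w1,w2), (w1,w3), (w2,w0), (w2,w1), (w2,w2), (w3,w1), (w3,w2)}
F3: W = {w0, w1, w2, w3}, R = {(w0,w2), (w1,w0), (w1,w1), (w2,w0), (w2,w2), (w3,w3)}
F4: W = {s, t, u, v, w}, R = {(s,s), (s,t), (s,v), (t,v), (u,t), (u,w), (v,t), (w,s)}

F1, F2, F3, F4

Frame correspondent (Sahlqvist): forall x forall z (xRz -> exists w (xRw & z = w)) — i.e. a generalized confluence (Geach) condition.
F1: satisfies the condition.
F2: satisfies the condition.
F3: satisfies the condition.
F4: satisfies the condition.
Valid on: F1, F2, F3, F4.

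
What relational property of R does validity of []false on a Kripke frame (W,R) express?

Emptiness of R

This is the Ver axiom.
Its frame correspondent is emptiness of R — forall x forall y ~Rxy.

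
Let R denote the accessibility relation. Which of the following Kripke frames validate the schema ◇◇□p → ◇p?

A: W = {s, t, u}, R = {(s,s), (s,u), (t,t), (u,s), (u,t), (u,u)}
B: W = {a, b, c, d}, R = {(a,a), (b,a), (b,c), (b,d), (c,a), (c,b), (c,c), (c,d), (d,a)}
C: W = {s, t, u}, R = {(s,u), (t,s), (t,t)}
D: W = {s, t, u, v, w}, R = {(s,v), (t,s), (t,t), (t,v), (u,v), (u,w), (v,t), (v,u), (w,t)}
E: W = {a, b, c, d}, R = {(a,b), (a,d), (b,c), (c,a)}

B

Frame correspondent (Sahlqvist): ∀x ∀y (xR²y → ∃w (yRw ∧ xRw)) — i.e. a generalized confluence (Geach) condition.
A: fails — sR²t but no w with tRw and sRw.
B: condition met.
C: fails — tR²s but no w with sRw and tRw.
D: fails — vR²s but no w* with sRw* and vRw*.
E: fails — aR²c but no w with cRw and aRw.
Valid on: B.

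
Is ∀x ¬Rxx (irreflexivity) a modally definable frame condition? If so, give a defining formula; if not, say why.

No

Modal frame validity is preserved under surjective bounded morphisms.
The 5-cycle (worlds 0,1,2,3,4 with 0→1→2→3→4→0) is irreflexive, and the map sending every world to a single reflexive point • is a surjective bounded morphism (forth: every edge maps to (•,•); back: every world has a successor). So any modal formula valid on the 5-cycle is also valid on the reflexive point, which is not irreflexive.
Hence irreflexivity is not modally definable.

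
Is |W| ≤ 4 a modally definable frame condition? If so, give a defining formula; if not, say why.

If a class were modally definable it would be closed under disjoint unions (Goldblatt–Thomason).
Any modal formula valid on each of 5 disjoint one-world frames is valid on their disjoint union (validity is preserved under disjoint unions). Each one-world frame has |W|=1≤4, but the union has |W|=5.
So the class is not modally definable.

No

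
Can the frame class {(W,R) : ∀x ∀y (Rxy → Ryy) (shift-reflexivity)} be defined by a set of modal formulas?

Yes — defined by □(□r → r)

This is a Sahlqvist condition; the T□ axiom □(□r → r) defines it.
Suppose □(□r→r) is valid. Take Rxy and set V(r)={w : Ryw}. Then at y, □r holds; since □(□r→r) at x, □r→r at y, so r at y, i.e. Ryy.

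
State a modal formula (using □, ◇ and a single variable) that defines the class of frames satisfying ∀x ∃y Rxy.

□ψ → ◇ψ

A defining formula is □ψ → ◇ψ (the D axiom).
Suppose □ψ→◇ψ is valid. At any x set V(ψ)=W. Then □ψ at x, so ◇ψ at x, so x has a successor.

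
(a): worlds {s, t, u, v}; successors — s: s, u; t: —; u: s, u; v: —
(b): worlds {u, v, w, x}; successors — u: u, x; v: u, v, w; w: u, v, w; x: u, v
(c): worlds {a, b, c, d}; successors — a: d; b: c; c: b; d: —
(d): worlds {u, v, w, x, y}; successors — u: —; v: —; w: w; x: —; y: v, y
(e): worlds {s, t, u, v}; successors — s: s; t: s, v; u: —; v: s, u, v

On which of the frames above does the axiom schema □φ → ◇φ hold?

(b)

The schema corresponds to seriality: ∀x ∃y Rxy.
(a): fails — world t has no successor.
(b): holds.
(c): fails — world d has no successor.
(d): fails — world u has no successor.
(e): fails — world u has no successor.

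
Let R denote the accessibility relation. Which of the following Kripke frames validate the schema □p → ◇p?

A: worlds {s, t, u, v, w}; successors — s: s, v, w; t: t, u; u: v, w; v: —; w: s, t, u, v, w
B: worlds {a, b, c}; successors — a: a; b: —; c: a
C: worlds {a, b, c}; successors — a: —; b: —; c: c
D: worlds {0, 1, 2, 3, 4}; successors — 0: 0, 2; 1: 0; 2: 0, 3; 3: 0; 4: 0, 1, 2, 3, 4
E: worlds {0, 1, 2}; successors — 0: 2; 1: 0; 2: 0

This is the axiom for seriality; its first-order frame correspondent is ∀x ∃y Rxy.
A: fails — world v has no successor.
B: fails — world b has no successor.
C: fails — world a has no successor.
D: ✓.
E: ✓.

D, E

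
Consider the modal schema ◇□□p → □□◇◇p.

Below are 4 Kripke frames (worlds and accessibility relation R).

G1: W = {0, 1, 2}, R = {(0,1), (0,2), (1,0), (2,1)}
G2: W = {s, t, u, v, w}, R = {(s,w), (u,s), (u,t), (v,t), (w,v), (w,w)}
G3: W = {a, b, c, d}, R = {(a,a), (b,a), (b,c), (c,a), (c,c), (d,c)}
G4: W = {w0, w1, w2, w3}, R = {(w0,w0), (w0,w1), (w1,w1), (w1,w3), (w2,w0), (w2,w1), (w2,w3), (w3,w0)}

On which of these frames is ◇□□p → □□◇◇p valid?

G3, G4

Frame correspondent (Sahlqvist): ∀x ∀y ∀z ((xRy ∧ xR²z) → ∃w (yR²w ∧ zR²w)) — i.e. a generalized confluence (Geach) condition.
G1: fails — 0R2, 0R²1 but no w with 2R²w and 1R²w.
G2: fails — sRw, sR²v but no w* with wR²w* and vR²w*.
G3: condition met.
G4: condition met.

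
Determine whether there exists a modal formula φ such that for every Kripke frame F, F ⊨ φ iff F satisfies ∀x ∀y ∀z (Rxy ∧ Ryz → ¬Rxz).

No

Any modally definable frame class is closed under surjective bounded morphisms.
The 7-cycle (worlds s,t,u,v,w,x,y with s→t→u→v→w→x→y→s) is intransitive. Mapping every world to a single reflexive point • is a surjective bounded morphism; the reflexive point is not intransitive (R••∧R•• but R••).
Hence intransitivity is not modally definable.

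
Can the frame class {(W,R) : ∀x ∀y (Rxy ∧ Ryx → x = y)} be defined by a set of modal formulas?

No — not modally definable

Any modally definable frame class is closed under surjective bounded morphisms.
The 4-cycle (worlds w0,w1,w2,w3 with w0→w1→w2→w3→w0) is antisymmetric. Sending even-indexed worlds to a and odd-indexed worlds to b is a surjective bounded morphism onto the two-world frame with a↔b, which is not antisymmetric.
So no modal formula (or set of formulas) defines exactly the antisymmetric frames.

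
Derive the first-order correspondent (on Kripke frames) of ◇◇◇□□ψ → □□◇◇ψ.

∀x ∀y ∀z ((xR³y ∧ xR²z) → ∃w (yR²w ∧ zR²w))

This is a Sahlqvist (Geach-type) schema ◇^3□^2ψ → □^2◇^2ψ.
First-order correspondent: ∀x ∀y ∀z ((xR³y ∧ xR²z) → ∃w (yR²w ∧ zR²w)).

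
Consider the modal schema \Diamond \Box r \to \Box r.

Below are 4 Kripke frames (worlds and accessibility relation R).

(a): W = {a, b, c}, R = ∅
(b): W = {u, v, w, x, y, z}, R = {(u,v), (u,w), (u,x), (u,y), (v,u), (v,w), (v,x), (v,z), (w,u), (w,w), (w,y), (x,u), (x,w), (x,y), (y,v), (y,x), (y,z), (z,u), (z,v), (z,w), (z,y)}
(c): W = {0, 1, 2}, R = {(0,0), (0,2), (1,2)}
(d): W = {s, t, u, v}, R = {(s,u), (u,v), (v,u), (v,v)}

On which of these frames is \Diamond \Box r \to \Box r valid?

(a)

This is the axiom for the Euclidean property; its first-order frame correspondent is \forall x \forall y \forall z (Rxy \wedge Rxz \to Ryz).
(a): satisfies the condition.
(b): fails — Ruv and Ruv but not Rvv.
(c): fails — R02 and R00 but not R20.
(d): fails — Rsu and Rsu but not Ruu.
Valid on: (a).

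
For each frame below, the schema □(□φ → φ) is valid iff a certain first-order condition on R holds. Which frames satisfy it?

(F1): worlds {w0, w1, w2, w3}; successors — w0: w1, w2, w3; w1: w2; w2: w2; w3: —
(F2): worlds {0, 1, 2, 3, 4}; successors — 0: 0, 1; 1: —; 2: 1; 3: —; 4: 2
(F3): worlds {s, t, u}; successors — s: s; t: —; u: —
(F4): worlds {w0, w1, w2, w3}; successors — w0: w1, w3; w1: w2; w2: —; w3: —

The schema corresponds to shift-reflexivity: ∀x ∀y (Rxy → Ryy).
(F1): fails — Rw0w1 but not Rw1w1.
(F2): fails — R01 but not R11.
(F3): ✓.
(F4): fails — Rw1w2 but not Rw2w2.

(F3)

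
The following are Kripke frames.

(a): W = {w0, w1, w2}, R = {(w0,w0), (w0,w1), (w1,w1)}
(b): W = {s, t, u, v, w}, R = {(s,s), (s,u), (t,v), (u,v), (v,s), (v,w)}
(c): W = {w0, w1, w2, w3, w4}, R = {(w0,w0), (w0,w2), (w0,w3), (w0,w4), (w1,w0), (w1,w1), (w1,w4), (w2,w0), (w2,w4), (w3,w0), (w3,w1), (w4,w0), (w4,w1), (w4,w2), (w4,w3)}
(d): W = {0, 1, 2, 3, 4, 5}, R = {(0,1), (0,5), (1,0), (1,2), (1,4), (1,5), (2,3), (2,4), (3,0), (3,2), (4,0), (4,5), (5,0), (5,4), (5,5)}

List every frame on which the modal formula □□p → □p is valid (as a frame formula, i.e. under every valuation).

The schema corresponds to density: ∀x ∀y (Rxy → ∃z (Rxz ∧ Rzy)).
(a): holds.
(b): fails — Ruv but no z with Ruz and Rzv.
(c): holds.
(d): fails — R32 but no z with R3z and Rz2.
Valid on: (a), (c).

(a), (c)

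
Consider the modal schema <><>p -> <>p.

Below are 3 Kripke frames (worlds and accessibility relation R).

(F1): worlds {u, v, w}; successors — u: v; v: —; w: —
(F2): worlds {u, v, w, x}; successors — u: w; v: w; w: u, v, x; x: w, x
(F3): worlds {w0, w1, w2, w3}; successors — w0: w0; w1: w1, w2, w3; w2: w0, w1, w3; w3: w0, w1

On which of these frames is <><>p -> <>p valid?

The schema corresponds to transitivity: forall x forall y forall z (Rxy & Ryz -> Rxz).
(F1): holds.
(F2): fails — Rxw and Rwu but not Rxu.
(F3): fails — Rw1w2 and Rw2w0 but not Rw1w0.
Valid on: (F1).

(F1)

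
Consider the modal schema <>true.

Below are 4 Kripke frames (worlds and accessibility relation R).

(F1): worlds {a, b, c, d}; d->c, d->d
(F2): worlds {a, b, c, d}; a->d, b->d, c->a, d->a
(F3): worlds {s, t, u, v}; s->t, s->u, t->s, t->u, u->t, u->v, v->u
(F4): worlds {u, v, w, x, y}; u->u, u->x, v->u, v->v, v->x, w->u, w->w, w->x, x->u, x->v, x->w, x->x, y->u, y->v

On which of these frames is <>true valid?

The schema corresponds to seriality: forall x exists y Rxy.
(F1): fails — world a has no successor.
(F2): satisfies the condition.
(F3): satisfies the condition.
(F4): satisfies the condition.
Valid on: (F2), (F3), (F4).

(F2), (F3), (F4)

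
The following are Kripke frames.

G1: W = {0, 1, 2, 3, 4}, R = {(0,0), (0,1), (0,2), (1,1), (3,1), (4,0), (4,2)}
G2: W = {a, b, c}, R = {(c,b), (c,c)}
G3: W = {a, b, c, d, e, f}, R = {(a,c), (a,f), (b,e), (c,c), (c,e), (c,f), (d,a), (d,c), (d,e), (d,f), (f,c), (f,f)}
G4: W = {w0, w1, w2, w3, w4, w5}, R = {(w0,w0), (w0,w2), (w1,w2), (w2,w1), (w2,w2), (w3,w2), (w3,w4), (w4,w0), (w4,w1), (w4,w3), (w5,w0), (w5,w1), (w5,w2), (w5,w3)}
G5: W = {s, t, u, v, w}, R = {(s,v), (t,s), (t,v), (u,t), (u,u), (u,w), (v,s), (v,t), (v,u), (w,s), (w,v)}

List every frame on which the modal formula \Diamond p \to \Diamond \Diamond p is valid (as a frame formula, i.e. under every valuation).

G1, G2

The schema corresponds to a generalized confluence (Geach) condition: \forall x \forall y (xRy \to \exists w (y = w \wedge x R^2 w)).
G1: ✓.
G2: ✓.
G3: fails — bRe but no w with e=w and bR²w.
G4: fails — w3Rw4 but no w with w4=w and w3R²w.
G5: fails — sRv but no w* with v=w* and sR²w*.
Valid on: G1, G2.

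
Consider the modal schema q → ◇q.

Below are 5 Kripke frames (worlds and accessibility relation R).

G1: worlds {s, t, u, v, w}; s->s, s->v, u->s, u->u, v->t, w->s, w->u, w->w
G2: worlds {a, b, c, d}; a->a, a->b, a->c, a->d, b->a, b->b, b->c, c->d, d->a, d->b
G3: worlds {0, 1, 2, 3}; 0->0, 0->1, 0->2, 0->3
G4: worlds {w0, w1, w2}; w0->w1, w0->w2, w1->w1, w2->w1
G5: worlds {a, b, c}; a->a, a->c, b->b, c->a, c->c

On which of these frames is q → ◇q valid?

This is the axiom for reflexivity; its first-order frame correspondent is ∀x Rxx.
G1: fails — world t does not see itself.
G2: fails — world c does not see itself.
G3: fails — world 1 does not see itself.
G4: fails — world w0 does not see itself.
G5: holds.

G5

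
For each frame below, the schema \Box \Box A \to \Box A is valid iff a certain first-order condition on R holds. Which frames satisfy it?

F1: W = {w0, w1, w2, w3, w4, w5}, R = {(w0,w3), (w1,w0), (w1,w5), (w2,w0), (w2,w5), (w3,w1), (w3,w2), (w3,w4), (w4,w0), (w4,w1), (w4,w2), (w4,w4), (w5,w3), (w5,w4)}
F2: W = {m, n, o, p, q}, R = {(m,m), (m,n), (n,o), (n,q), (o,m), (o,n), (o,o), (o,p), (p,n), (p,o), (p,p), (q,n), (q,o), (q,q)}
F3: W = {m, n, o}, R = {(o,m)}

F2

Frame correspondent (Sahlqvist): \forall x \forall y (Rxy \to \exists z (Rxz \wedge Rzy)) — i.e. density.
F1: fails — Rw1w5 but no z with Rw1z and Rzw5.
F2: satisfies the condition.
F3: fails — Rom but no z with Roz and Rzm.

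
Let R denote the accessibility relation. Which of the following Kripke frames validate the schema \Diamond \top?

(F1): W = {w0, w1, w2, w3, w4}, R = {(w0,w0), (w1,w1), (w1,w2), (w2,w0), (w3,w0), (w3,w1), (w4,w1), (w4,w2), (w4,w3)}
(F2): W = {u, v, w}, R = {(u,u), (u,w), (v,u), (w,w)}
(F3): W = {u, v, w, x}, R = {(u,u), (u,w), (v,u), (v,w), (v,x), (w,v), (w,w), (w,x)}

Frame correspondent (Sahlqvist): \forall x \exists y Rxy — i.e. seriality.
(F1): ✓.
(F2): ✓.
(F3): fails — world x has no successor.
Valid on: (F1), (F2).

(F1), (F2)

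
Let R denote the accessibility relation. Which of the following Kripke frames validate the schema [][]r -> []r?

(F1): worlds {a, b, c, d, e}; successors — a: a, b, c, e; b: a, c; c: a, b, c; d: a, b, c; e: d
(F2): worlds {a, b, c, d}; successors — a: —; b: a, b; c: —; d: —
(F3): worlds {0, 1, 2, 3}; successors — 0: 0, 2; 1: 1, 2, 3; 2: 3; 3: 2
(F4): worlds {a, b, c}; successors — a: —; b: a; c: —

(F2)

This is the axiom for density; its first-order frame correspondent is forall x forall y (Rxy -> exists z (Rxz & Rzy)).
(F1): fails — Red but no z with Rez and Rzd.
(F2): condition met.
(F3): fails — R32 but no z with R3z and Rz2.
(F4): fails — Rba but no z with Rbz and Rza.
Valid on: (F2).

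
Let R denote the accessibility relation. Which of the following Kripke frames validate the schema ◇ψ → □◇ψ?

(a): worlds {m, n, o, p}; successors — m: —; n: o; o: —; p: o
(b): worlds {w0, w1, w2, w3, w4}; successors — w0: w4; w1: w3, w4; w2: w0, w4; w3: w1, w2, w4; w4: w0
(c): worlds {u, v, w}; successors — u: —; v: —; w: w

Frame correspondent (Sahlqvist): ∀x ∀y ∀z (Rxy ∧ Rxz → Ryz) — i.e. the Euclidean property.
(a): fails — Rno and Rno but not Roo.
(b): fails — Rw0w4 and Rw0w4 but not Rw4w4.
(c): condition met.

(c)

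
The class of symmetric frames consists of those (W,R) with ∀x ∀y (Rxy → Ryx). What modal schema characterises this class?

ψ → □◇ψ

A defining formula is ψ → □◇ψ (the B axiom).
Suppose ψ→□◇ψ is valid. Take Rxy and set V(ψ)={x}. Then ψ at x, so □◇ψ at x, so ◇ψ at y, so some z with Ryz has ψ; z=x, i.e. Ryx.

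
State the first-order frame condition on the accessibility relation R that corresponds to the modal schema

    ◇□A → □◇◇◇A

∀x ∀y ∀z ((xRy ∧ xRz) → ∃w (yRw ∧ zR³w))

This is a Sahlqvist (Geach-type) schema ◇^1□^1A → □^1◇^3A.
Minimal-valuation argument: fix x; take any y with xR^1y and any z with xR^1z. Set V(A) to the set of worlds R-reachable from y in exactly 1 step. Then □^1A holds at y, so the antecedent holds at x; validity forces ◇^3A at z, giving a w with zR^3w and yR^1w.
First-order correspondent: ∀x ∀y ∀z ((xRy ∧ xRz) → ∃w (yRw ∧ zR³w)).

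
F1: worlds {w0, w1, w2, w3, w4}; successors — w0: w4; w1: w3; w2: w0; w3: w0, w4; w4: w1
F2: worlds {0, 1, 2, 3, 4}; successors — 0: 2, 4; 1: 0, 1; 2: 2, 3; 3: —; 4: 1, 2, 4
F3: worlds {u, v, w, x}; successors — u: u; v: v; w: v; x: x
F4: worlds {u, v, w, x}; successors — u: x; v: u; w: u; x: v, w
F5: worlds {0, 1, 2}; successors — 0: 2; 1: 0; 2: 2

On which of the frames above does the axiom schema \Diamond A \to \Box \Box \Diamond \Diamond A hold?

F3, F4

Frame correspondent (Sahlqvist): \forall x \forall y \forall z ((xRy \wedge x R^2 z) \to \exists w (y = w \wedge z R^2 w)) — i.e. a generalized confluence (Geach) condition.
F1: fails — w1Rw3, w1R²w0 but no w with w3=w and w0R²w.
F2: fails — 0R2, 0R²3 but no w with 2=w and 3R²w.
F3: satisfies the condition.
F4: satisfies the condition.
F5: fails — 1R0, 1R²2 but no w with 0=w and 2R²w.
Valid on: F3, F4.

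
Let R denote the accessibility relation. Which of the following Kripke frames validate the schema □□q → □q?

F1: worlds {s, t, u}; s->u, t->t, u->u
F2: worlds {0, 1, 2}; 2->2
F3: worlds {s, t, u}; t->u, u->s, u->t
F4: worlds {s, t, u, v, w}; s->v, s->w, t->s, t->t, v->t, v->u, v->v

F1, F2

This is the axiom for density; its first-order frame correspondent is ∀x ∀y (Rxy → ∃z (Rxz ∧ Rzy)).
F1: satisfies the condition.
F2: satisfies the condition.
F3: fails — Rus but no z with Ruz and Rzs.
F4: fails — Rsw but no z with Rsz and Rzw.
Valid on: F1, F2.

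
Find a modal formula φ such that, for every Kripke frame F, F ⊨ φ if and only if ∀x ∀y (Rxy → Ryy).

□(□ψ → ψ)

This is shift-reflexivity; the standard corresponding axiom is T□: □(□ψ → ψ).
Suppose □(□ψ→ψ) is valid. Take Rxy and set V(ψ)={w : Ryw}. Then at y, □ψ holds; since □(□ψ→ψ) at x, □ψ→ψ at y, so ψ at y, i.e. Ryy.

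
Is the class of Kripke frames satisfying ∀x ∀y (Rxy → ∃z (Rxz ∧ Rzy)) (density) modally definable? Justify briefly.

Yes, by □□r → □r

This is a Sahlqvist condition; the C4 axiom □□r → □r defines it.
Suppose □□r→□r is valid. Take Rxy and set V(r)={w : xR²w}. Then □□r at x, so □r at x, so r at y, i.e. ∃z(Rxz∧Rzy).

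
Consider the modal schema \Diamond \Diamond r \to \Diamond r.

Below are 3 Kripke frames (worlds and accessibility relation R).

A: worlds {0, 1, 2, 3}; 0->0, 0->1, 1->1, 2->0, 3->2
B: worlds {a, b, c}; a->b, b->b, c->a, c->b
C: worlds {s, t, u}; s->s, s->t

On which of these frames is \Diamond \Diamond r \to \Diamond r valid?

B, C

This is the axiom for transitivity; its first-order frame correspondent is \forall x \forall y \forall z (Rxy \wedge Ryz \to Rxz).
A: fails — R32 and R20 but not R30.
B: condition met.
C: condition met.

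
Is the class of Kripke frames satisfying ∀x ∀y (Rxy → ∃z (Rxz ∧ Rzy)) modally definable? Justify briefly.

Definable; □□q → □q defines it

This is a Sahlqvist condition; the C4 axiom □□q → □q defines it.
Suppose □□q→□q is valid. Take Rxy and set V(q)={w : xR²w}. Then □□q at x, so □q at x, so q at y, i.e. ∃z(Rxz∧Rzy).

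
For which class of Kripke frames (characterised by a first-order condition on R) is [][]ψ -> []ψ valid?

density: forall x forall y (Rxy -> exists z (Rxz & Rzy))

This schema is the C4 axiom.
Its frame correspondent is density — forall x forall y (Rxy -> exists z (Rxz & Rzy)).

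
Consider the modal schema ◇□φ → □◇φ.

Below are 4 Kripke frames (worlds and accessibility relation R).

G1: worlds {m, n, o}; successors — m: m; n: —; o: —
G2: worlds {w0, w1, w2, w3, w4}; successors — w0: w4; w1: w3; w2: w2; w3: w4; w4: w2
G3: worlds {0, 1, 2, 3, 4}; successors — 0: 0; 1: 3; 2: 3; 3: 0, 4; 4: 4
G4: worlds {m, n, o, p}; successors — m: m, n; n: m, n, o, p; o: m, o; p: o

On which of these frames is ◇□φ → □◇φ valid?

Frame correspondent (Sahlqvist): ∀x ∀y ∀z (Rxy ∧ Rxz → ∃w (Ryw ∧ Rzw)) — i.e. convergence.
G1: condition met.
G2: condition met.
G3: fails — R34 and R30 but 4 and 0 have no common successor.
G4: fails — Rnm and Rnp but m and p have no common successor.
Valid on: G1, G2.

G1, G2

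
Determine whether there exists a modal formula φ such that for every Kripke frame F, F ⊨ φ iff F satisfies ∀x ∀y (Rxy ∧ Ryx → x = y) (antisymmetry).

Modal frame validity is preserved under surjective bounded morphisms.
The 6-cycle (worlds s,t,u,v,w,x with s→t→u→v→w→x→s) is antisymmetric. Sending even-indexed worlds to a and odd-indexed worlds to b is a surjective bounded morphism onto the two-world frame with a↔b, which is not antisymmetric.
So no modal formula (or set of formulas) defines exactly the antisymmetric frames.

No — not modally definable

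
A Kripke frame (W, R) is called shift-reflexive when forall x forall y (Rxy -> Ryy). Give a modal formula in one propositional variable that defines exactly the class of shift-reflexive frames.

This is shift-reflexivity; the standard corresponding axiom is T□: □(□q → q).
Suppose □(□q→q) is valid. Take Rxy and set V(q)={w : Ryw}. Then at y, □q holds; since □(□q→q) at x, □q→q at y, so q at y, i.e. Ryy.

□(□q → q)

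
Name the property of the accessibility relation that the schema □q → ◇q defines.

Suppose □q→◇q is valid. At any x set V(q)=W. Then □q at x, so ◇q at x, so x has a successor.
Conversely, any frame satisfying ∀x ∃y Rxy validates the schema.
So the correspondent is seriality.

seriality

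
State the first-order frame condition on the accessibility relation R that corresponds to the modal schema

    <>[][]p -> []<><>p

forall x forall y forall z ((xRy & xRz) -> exists w (y R^2 w & z R^2 w))

This is a Sahlqvist (Geach-type) schema ◇^1□^2p → □^1◇^2p.
Minimal-valuation argument: fix x; take any y with xR^1y and any z with xR^1z. Set V(p) to the set of worlds R-reachable from y in exactly 2 steps. Then □^2p holds at y, so the antecedent holds at x; validity forces ◇^2p at z, giving a w with zR^2w and yR^2w.
First-order correspondent: forall x forall y forall z ((xRy & xRz) -> exists w (y R^2 w & z R^2 w)).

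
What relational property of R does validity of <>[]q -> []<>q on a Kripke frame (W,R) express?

Suppose ◇□q→□◇q is valid. Take Rxy, Rxz and set V(q)={w : Ryw}. Then □q at y so ◇□q at x, so □◇q at x, so ◇q at z, giving w with Rzw and Ryw.

convergence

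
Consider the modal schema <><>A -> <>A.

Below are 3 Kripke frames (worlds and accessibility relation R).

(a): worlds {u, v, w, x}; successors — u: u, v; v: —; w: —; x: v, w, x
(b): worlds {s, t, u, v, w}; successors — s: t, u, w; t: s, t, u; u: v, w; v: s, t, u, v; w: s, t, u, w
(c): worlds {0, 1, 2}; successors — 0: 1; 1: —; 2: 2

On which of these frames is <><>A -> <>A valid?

(a), (c)

The schema corresponds to transitivity: forall x forall y forall z (Rxy & Ryz -> Rxz).
(a): ✓.
(b): fails — Ruv and Rvt but not Rut.
(c): ✓.
Valid on: (a), (c).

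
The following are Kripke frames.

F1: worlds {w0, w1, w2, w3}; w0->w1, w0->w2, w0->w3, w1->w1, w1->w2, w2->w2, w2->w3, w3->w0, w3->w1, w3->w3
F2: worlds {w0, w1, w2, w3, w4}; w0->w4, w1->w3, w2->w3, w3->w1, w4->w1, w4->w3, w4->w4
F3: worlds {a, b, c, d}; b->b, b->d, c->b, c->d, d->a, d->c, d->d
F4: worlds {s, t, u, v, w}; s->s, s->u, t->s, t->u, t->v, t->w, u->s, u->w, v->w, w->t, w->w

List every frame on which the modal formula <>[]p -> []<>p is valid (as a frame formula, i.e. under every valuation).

F1

Frame correspondent (Sahlqvist): forall x forall y forall z (Rxy & Rxz -> exists w (Ryw & Rzw)) — i.e. convergence.
F1: holds.
F2: fails — Rw4w1 and Rw4w3 but w1 and w3 have no common successor.
F3: fails — Rdc and Rda but c and a have no common successor.
F4: fails — Rtv and Rts but v and s have no common successor.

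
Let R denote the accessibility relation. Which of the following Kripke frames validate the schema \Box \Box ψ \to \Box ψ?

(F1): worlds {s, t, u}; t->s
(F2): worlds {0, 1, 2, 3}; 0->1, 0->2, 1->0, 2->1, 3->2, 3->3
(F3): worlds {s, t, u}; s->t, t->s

The schema corresponds to density: \forall x \forall y (Rxy \to \exists z (Rxz \wedge Rzy)).
(F1): fails — Rts but no z with Rtz and Rzs.
(F2): fails — R10 but no z with R1z and Rz0.
(F3): fails — Rts but no z with Rtz and Rzs.

none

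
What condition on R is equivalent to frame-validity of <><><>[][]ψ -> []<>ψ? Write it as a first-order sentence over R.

This is a Sahlqvist (Geach-type) schema ◇^3□^2ψ → □^1◇^1ψ.
Minimal-valuation argument: fix x; take any y with xR^3y and any z with xR^1z. Set V(ψ) to the set of worlds R-reachable from y in exactly 2 steps. Then □^2ψ holds at y, so the antecedent holds at x; validity forces ◇^1ψ at z, giving a w with zR^1w and yR^2w.
First-order correspondent: forall x forall y forall z ((x R^3 y & xRz) -> exists w (y R^2 w & zRw)).

forall x forall y forall z ((x R^3 y & xRz) -> exists w (y R^2 w & zRw))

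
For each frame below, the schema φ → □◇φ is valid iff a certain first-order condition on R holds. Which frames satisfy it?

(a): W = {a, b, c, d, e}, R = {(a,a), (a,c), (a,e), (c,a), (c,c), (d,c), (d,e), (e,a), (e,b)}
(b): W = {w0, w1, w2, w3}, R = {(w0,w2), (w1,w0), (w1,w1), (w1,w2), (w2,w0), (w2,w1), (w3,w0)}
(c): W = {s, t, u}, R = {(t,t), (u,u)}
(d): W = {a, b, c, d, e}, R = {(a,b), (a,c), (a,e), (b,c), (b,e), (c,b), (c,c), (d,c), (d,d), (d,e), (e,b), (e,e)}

(c)

The schema corresponds to symmetry: ∀x ∀y (Rxy → Ryx).
(a): fails — Rde but not Red.
(b): fails — Rw1w0 but not Rw0w1.
(c): ✓.
(d): fails — Rde but not Red.
Valid on: (c).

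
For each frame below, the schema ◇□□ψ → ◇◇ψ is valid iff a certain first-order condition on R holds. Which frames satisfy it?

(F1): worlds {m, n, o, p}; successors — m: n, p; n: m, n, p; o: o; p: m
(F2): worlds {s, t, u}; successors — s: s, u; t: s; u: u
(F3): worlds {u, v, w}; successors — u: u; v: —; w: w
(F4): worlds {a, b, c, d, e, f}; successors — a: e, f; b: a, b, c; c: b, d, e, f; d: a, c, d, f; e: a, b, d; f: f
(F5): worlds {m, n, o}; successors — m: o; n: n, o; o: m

Frame correspondent (Sahlqvist): ∀x ∀y (xRy → ∃w (yR²w ∧ xR²w)) — i.e. a generalized confluence (Geach) condition.
(F1): condition met.
(F2): condition met.
(F3): condition met.
(F4): condition met.
(F5): fails — mRo but no w with oR²w and mR²w.
Valid on: (F1), (F2), (F3), (F4).

(F1), (F2), (F3), (F4)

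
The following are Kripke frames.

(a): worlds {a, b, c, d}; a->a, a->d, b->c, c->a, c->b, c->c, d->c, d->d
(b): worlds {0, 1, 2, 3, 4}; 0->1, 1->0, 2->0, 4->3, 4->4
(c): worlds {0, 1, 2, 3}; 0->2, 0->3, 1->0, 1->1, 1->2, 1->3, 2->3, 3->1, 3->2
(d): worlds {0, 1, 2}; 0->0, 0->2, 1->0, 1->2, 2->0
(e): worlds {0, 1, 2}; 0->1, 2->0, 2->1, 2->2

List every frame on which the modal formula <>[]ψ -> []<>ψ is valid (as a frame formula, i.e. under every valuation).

Frame correspondent (Sahlqvist): forall x forall y forall z (Rxy & Rxz -> exists w (Ryw & Rzw)) — i.e. convergence.
(a): fails — Rcb and Rca but b and a have no common successor.
(b): fails — R43 and R43 but 3 and 3 have no common successor.
(c): fails — R02 and R03 but 2 and 3 have no common successor.
(d): satisfies the condition.
(e): fails — R01 and R01 but 1 and 1 have no common successor.
Valid on: (d).

(d)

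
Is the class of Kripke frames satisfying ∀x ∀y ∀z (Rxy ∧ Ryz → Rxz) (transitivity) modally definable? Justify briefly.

Yes — defined by □q → □□q

This is a Sahlqvist condition; the 4 axiom □q → □□q defines it.
Suppose □q→□□q is valid. Take Rxy, Ryz and set V(q)={w : Rxw}. Then □q at x, so □□q at x, so □q at y, so q at z, i.e. Rxz.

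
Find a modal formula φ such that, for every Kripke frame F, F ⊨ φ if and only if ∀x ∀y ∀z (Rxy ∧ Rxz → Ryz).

This is the Euclidean property; the standard corresponding axiom is 5: ◇ψ → □◇ψ.
Suppose ◇ψ→□◇ψ is valid. Take Rxy, Rxz and set V(ψ)={y}. Then ◇ψ at x, so □◇ψ at x, so ◇ψ at z, so some w with Rzw has ψ; w=y, i.e. Rzy. By symmetry of the argument, Ryz.

◇ψ → □◇ψ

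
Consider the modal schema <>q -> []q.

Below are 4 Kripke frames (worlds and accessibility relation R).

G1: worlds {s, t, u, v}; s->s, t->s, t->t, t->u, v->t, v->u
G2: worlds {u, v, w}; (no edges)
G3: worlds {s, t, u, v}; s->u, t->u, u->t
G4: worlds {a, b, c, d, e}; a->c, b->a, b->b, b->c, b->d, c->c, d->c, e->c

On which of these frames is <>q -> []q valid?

G2, G3

This is the axiom for partial functionality; its first-order frame correspondent is forall x forall y forall z (Rxy & Rxz -> y = z).
G1: fails — t sees both s and t.
G2: ✓.
G3: ✓.
G4: fails — b sees both a and b.
Valid on: G2, G3.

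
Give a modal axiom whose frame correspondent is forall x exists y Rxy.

The condition is seriality. The D schema □q → ◇q defines it.
Suppose □q→◇q is valid. At any x set V(q)=W. Then □q at x, so ◇q at x, so x has a successor.

□q → ◇q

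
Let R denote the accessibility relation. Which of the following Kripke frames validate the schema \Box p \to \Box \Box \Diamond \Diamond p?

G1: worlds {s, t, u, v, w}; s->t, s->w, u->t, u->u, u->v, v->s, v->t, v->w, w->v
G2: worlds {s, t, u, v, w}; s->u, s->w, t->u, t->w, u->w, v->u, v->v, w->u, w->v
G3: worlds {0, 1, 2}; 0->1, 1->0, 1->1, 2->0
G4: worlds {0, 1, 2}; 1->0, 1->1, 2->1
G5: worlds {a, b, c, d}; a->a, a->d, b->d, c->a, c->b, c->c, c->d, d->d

The schema corresponds to a generalized confluence (Geach) condition: \forall x \forall z (x R^2 z \to \exists w (xRw \wedge z R^2 w)).
G1: fails — uR²t but no w* with uRw* and tR²w*.
G2: fails — uR²u but no w* with uRw* and uR²w*.
G3: holds.
G4: fails — 1R²0 but no w with 1Rw and 0R²w.
G5: holds.

G3, G5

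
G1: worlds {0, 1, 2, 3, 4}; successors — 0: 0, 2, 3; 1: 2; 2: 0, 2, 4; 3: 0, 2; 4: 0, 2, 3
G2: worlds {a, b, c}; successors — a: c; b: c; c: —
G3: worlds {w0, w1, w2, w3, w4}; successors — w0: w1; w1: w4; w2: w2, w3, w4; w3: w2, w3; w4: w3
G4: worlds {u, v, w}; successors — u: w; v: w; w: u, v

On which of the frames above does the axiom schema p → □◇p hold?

G4

This is the axiom for symmetry; its first-order frame correspondent is ∀x ∀y (Rxy → Ryx).
G1: fails — R32 but not R23.
G2: fails — Rac but not Rca.
G3: fails — Rw2w4 but not Rw4w2.
G4: satisfies the condition.
Valid on: G4.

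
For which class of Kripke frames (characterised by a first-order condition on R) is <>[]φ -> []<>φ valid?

Suppose ◇□φ→□◇φ is valid. Take Rxy, Rxz and set V(φ)={w : Ryw}. Then □φ at y so ◇□φ at x, so □◇φ at x, so ◇φ at z, giving w with Rzw and Ryw.
Conversely, on a frame with convergence the schema holds at every world under every valuation.
Frame condition: forall x forall y forall z (Rxy & Rxz -> exists w (Ryw & Rzw)).

Convergence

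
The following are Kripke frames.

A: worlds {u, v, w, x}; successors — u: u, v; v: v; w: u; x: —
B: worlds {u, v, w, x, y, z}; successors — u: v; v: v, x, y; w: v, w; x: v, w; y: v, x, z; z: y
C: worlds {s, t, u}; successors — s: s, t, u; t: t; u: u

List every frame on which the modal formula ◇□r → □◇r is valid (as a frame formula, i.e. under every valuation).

A

The schema corresponds to convergence: ∀x ∀y ∀z (Rxy ∧ Rxz → ∃w (Ryw ∧ Rzw)).
A: satisfies the condition.
B: fails — Ryx and Ryz but x and z have no common successor.
C: fails — Rsu and Rst but u and t have no common successor.
Valid on: A.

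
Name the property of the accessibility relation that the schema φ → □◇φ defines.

Symmetry

Suppose φ→□◇φ is valid. Take Rxy and set V(φ)={x}. Then φ at x, so □◇φ at x, so ◇φ at y, so some z with Ryz has φ; z=x, i.e. Ryx.
The converse is a direct semantic check.
So the correspondent is symmetry.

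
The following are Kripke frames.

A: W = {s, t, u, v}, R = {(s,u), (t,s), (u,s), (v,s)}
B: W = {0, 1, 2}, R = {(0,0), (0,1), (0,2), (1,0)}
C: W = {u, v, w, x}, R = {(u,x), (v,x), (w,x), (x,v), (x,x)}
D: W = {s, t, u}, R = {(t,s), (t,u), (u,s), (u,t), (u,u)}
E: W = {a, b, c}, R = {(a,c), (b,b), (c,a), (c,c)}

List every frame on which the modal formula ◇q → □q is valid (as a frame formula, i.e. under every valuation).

A

This is the axiom for partial functionality; its first-order frame correspondent is ∀x ∀y ∀z (Rxy ∧ Rxz → y = z).
A: condition met.
B: fails — 0 sees both 0 and 1.
C: fails — x sees both v and x.
D: fails — t sees both s and u.
E: fails — c sees both a and c.
Valid on: A.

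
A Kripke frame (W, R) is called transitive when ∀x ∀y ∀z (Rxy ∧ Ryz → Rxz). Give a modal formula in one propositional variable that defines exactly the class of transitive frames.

□p → □□p

The condition is transitivity. The 4 schema □p → □□p defines it.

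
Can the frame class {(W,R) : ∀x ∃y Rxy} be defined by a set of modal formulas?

Definable; □r → ◇r defines it

The condition is seriality. A defining modal formula is □r → ◇r.
Suppose □r→◇r is valid. At any x set V(r)=W. Then □r at x, so ◇r at x, so x has a successor.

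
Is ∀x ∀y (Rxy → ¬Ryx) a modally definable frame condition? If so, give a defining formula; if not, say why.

Not definable by any modal formula

Any modally definable frame class is closed under surjective bounded morphisms.
The 5-cycle (worlds s,t,u,v,w with s→t→u→v→w→s) is asymmetric. Mapping every world to a single reflexive point • is a surjective bounded morphism, and the reflexive point is not asymmetric (R•• but asymmetry requires ¬R••).
So the class is not modally definable.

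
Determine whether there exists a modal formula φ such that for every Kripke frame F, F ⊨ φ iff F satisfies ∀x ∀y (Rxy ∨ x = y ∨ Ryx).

Modal frame validity is preserved under disjoint unions.
Take 3 disjoint single-world reflexive frames: each is trivially connected, but their disjoint union has 3 worlds with no edge between distinct components, so it is not connected.
So no modal formula (or set of formulas) defines exactly the connected frames.

Not definable by any modal formula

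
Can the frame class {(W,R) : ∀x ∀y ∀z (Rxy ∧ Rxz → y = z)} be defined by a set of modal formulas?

The condition is partial functionality. A defining modal formula is ◇r → □r.
Suppose ◇r→□r is valid. Take Rxy, Rxz and set V(r)={y}. Then ◇r at x, so □r at x, so r at z, i.e. z=y.

Yes — defined by ◇r → □r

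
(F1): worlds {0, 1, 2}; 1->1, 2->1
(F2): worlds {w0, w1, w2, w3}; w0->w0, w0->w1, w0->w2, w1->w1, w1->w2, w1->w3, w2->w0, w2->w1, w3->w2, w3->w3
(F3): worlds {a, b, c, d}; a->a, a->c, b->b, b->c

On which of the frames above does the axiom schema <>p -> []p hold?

Frame correspondent (Sahlqvist): forall x forall y forall z (Rxy & Rxz -> y = z) — i.e. partial functionality.
(F1): holds.
(F2): fails — w0 sees both w0 and w1.
(F3): fails — a sees both a and c.

(F1)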